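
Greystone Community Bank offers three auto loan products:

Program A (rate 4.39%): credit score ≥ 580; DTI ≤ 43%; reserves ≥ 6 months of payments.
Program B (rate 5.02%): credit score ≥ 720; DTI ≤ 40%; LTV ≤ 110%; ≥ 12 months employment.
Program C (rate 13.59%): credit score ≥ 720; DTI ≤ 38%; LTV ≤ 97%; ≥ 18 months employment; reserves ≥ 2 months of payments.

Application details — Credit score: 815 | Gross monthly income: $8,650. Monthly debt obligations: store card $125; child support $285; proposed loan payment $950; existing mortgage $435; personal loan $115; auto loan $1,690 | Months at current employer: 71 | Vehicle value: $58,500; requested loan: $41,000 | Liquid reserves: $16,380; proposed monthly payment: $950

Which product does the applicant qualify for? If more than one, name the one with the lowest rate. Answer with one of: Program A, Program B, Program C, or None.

Program A

Total debts = (125 + 285 + 950 + 435 + 115 + 1,690) = 3,600; DTI = 3,600/8,650 = 41.6%.
LTV = 41,000/58,500 = 70.1%.
Reserves = 16,380/950 = 17.2 months.
Program A: score 815 ≥ 580; DTI 41.6% ≤ 43%; reserves 17.2 ≥ 6 mo → qualifies.
Program B: score 815 ≥ 720; DTI 41.6% > 40%; LTV 70.1% ≤ 110%; employment 71 ≥ 12 mo → does not qualify.
Program C: score 815 ≥ 720; DTI 41.6% > 38%; LTV 70.1% ≤ 97%; employment 71 ≥ 18 mo; reserves 17.2 ≥ 2 mo → does not qualify.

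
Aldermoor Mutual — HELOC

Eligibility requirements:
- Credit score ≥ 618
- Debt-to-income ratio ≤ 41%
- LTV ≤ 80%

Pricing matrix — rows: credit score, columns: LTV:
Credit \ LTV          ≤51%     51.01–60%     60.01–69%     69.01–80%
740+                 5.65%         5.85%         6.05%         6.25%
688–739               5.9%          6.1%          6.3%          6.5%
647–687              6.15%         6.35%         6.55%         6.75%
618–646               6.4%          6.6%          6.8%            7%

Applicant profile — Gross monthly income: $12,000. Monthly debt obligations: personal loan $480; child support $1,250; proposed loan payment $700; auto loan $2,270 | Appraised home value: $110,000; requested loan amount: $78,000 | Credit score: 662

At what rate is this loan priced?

Credit score 662 ≥ 618; Total monthly debts = (480 + 1,250 + 700 + 2,270) = 4,700. Debt-to-income = 4,700/12,000 = 39.2% — meets 41% limit
LTV = 78,000/110,000 = 70.9% ≤ 80%
Credit 662 → row 647–687; LTV 70.9% → column 69.01–80%. Grid cell → 6.75%.

6.75%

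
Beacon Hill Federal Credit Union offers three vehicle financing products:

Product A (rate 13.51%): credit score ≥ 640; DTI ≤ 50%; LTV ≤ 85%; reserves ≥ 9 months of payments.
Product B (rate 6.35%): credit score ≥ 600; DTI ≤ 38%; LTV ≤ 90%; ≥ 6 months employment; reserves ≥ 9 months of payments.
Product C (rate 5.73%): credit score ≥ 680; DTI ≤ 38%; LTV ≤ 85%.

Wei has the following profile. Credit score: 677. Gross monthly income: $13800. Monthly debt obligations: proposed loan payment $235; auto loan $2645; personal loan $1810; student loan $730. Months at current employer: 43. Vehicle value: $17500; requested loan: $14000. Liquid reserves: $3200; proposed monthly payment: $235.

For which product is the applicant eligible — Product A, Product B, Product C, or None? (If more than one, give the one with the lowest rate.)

Total debts = (235 + 2,645 + 1,810 + 730) = 5,420; DTI = 5,420/13,800 = 39.3%.
LTV = 14,000/17,500 = 80%.
Reserves = 3,200/235 = 13.6 months.
Product A: score 677 ≥ 640; DTI 39.3% ≤ 50%; LTV 80% ≤ 85%; reserves 13.6 ≥ 9 mo → qualifies.
Product B: score 677 ≥ 600; DTI 39.3% > 38%; LTV 80% ≤ 90%; employment 43 ≥ 6 mo; reserves 13.6 ≥ 9 mo → does not qualify.
Product C: score 677 < 680; DTI 39.3% > 38%; LTV 80% ≤ 85% → does not qualify.

Product A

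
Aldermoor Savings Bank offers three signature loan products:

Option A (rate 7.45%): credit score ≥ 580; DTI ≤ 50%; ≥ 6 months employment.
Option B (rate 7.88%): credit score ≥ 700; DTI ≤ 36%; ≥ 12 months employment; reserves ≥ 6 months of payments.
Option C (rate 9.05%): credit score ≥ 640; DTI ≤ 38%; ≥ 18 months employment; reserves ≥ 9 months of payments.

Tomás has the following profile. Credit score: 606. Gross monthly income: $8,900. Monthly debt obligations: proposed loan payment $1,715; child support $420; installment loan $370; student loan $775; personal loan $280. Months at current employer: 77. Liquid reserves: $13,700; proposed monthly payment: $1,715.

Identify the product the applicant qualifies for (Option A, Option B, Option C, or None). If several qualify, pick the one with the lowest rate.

Option A

Total debts = (1,715 + 420 + 370 + 775 + 280) = 3,560; DTI = 3,560/8,900 = 40%.
Reserves = 13,700/1,715 = 8.0 months.
Option A: score 606 ≥ 580; DTI 40% ≤ 50%; employment 77 ≥ 6 mo → qualifies.
Option B: score 606 < 700; DTI 40% > 36%; employment 77 ≥ 12 mo; reserves 8.0 ≥ 6 mo → does not qualify.
Option C: score 606 < 640; DTI 40% > 38%; employment 77 ≥ 18 mo; reserves 8.0 < 9 mo → does not qualify.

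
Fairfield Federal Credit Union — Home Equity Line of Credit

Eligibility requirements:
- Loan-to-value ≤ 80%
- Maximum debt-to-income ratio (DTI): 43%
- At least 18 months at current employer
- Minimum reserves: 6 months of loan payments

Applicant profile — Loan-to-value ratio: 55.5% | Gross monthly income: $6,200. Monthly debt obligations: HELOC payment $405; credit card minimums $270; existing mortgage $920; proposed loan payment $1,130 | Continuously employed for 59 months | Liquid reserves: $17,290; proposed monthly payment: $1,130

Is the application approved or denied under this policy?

LTV 55.5% — within 80%
Total monthly debts = (405 + 270 + 920 + 1,130) = 2,725. DTI: 2,725 ÷ 6,200 = 44%, exceeds the 43% cap
Employment 59 ≥ 18 months
Liquid reserves cover 17,290/1,130 = 15.3 months — ≥ 6 required
Fails on DTI.

Denied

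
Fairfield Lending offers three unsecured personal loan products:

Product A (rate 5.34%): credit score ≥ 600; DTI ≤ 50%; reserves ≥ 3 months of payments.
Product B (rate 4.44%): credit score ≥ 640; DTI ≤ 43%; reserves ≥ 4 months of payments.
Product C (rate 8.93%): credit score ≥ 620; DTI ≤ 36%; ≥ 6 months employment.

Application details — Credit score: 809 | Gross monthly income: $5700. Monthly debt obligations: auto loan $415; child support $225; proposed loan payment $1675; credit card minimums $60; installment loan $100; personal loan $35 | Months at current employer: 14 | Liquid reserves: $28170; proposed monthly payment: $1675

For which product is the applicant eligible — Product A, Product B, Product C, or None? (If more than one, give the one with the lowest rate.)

Product A

Total debts = (415 + 225 + 1,675 + 60 + 100 + 35) = 2,510; DTI = 2,510/5,700 = 44%.
Reserves = 28,170/1,675 = 16.8 months.
Product A: score 809 ≥ 600; DTI 44% ≤ 50%; reserves 16.8 ≥ 3 mo → qualifies.
Product B: score 809 ≥ 640; DTI 44% > 43%; reserves 16.8 ≥ 4 mo → does not qualify.
Product C: score 809 ≥ 620; DTI 44% > 36%; employment 14 ≥ 6 mo → does not qualify.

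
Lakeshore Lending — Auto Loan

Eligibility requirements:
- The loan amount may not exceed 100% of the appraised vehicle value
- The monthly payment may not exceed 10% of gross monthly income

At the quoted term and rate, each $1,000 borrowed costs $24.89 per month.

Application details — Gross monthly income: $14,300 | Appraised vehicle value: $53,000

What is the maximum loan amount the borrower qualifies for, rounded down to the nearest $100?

Payment cap: 10% × $14,300 = $1,430/month.
At $24.89 per $1,000, that supports 1,430/24.89 × 1,000 ≈ $57,452 → $57,400.
LTV cap: 100% × $53,000 = $53,000 → $53,000.
Binding constraint: loan-to-value.

$53,000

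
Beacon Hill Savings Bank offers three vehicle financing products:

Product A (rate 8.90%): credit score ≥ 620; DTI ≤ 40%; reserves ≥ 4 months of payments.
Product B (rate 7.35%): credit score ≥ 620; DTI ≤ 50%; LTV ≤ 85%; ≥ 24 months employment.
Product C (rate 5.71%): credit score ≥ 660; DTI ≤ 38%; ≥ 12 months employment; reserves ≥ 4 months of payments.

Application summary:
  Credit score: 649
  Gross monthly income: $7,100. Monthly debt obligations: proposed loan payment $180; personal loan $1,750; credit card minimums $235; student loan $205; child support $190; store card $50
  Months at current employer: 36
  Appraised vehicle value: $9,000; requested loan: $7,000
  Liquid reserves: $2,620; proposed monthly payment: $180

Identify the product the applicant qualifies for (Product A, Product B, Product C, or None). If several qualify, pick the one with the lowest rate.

Product B

Total debts = (180 + 1,750 + 235 + 205 + 190 + 50) = 2,610; DTI = 2,610/7,100 = 36.8%.
LTV = 7,000/9,000 = 77.8%.
Reserves = 2,620/180 = 14.6 months.
Product A: score 649 ≥ 620; DTI 36.8% ≤ 40%; reserves 14.6 ≥ 4 mo → qualifies.
Product B: score 649 ≥ 620; DTI 36.8% ≤ 50%; LTV 77.8% ≤ 85%; employment 36 ≥ 24 mo → qualifies.
Product C: score 649 < 660; DTI 36.8% ≤ 38%; employment 36 ≥ 12 mo; reserves 14.6 ≥ 4 mo → does not qualify.
Qualifying: Product A, Product B. Lowest rate is 7.35% → Product B.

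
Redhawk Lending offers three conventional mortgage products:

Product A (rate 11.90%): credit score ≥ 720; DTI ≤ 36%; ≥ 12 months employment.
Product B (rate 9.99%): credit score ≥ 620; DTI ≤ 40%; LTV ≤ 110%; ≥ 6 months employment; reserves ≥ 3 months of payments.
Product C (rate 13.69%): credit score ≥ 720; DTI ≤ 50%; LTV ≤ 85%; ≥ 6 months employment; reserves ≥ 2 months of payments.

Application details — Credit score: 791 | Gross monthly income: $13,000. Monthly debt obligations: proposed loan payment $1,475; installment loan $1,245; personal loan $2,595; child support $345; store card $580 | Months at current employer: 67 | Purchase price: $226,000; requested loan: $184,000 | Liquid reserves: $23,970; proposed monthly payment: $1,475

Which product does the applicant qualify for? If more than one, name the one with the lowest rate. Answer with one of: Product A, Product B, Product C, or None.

Total debts = (1,475 + 1,245 + 2,595 + 345 + 580) = 6,240; DTI = 6,240/13,000 = 48%.
LTV = 184,000/226,000 = 81.4%.
Reserves = 23,970/1,475 = 16.3 months.
Product A: score 791 ≥ 720; DTI 48% > 36%; employment 67 ≥ 12 mo → does not qualify.
Product B: score 791 ≥ 620; DTI 48% > 40%; LTV 81.4% ≤ 110%; employment 67 ≥ 6 mo; reserves 16.3 ≥ 3 mo → does not qualify.
Product C: score 791 ≥ 720; DTI 48% ≤ 50%; LTV 81.4% ≤ 85%; employment 67 ≥ 6 mo; reserves 16.3 ≥ 2 mo → qualifies.

Product C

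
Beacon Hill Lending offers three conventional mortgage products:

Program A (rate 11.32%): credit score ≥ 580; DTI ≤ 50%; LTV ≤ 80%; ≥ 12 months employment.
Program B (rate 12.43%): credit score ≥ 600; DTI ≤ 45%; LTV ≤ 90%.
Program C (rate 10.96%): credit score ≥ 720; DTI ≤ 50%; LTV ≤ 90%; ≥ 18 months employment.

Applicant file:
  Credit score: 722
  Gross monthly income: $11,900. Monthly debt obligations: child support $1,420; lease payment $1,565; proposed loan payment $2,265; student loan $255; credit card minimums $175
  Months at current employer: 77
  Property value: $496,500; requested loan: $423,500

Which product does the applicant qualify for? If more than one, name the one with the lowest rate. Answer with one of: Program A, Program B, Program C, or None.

Total debts = (1,420 + 1,565 + 2,265 + 255 + 175) = 5,680; DTI = 5,680/11,900 = 47.7%.
LTV = 423,500/496,500 = 85.3%.
Program A: score 722 ≥ 580; DTI 47.7% ≤ 50%; LTV 85.3% > 80%; employment 77 ≥ 12 mo → does not qualify.
Program B: score 722 ≥ 600; DTI 47.7% > 45%; LTV 85.3% ≤ 90% → does not qualify.
Program C: score 722 ≥ 720; DTI 47.7% ≤ 50%; LTV 85.3% ≤ 90%; employment 77 ≥ 18 mo → qualifies.

Program C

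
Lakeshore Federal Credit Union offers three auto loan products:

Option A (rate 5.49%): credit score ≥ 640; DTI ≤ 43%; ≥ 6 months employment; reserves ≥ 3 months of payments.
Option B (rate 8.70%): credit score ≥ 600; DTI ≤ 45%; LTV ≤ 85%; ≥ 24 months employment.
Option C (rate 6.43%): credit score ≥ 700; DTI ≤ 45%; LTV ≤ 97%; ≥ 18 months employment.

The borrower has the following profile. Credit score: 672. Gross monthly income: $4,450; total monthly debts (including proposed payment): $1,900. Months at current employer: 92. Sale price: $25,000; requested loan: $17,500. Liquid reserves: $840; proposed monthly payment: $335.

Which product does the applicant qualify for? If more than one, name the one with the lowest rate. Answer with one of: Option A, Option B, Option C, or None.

DTI = 1,900/4,450 = 42.7%.
LTV = 17,500/25,000 = 70%.
Reserves = 840/335 = 2.5 months.
Option A: score 672 ≥ 640; DTI 42.7% ≤ 43%; employment 92 ≥ 6 mo; reserves 2.5 < 3 mo → does not qualify.
Option B: score 672 ≥ 600; DTI 42.7% ≤ 45%; LTV 70% ≤ 85%; employment 92 ≥ 24 mo → qualifies.
Option C: score 672 < 700; DTI 42.7% ≤ 45%; LTV 70% ≤ 97%; employment 92 ≥ 18 mo → does not qualify.

Option B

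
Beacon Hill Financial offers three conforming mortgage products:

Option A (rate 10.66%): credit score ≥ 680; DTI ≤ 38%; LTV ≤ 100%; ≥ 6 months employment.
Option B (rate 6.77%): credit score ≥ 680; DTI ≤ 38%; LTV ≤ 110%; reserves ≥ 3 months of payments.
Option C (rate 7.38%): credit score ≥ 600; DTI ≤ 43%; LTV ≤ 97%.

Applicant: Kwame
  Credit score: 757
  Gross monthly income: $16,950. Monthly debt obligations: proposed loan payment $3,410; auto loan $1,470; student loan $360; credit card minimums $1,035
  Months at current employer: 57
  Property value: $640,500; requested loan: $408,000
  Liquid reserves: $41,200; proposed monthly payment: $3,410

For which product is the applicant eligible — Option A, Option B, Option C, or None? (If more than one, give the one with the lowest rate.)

Option B

Total debts = (3,410 + 1,470 + 360 + 1,035) = 6,275; DTI = 6,275/16,950 = 37%.
LTV = 408,000/640,500 = 63.7%.
Reserves = 41,200/3,410 = 12.1 months.
Option A: score 757 ≥ 680; DTI 37% ≤ 38%; LTV 63.7% ≤ 100%; employment 57 ≥ 6 mo → qualifies.
Option B: score 757 ≥ 680; DTI 37% ≤ 38%; LTV 63.7% ≤ 110%; reserves 12.1 ≥ 3 mo → qualifies.
Option C: score 757 ≥ 600; DTI 37% ≤ 43%; LTV 63.7% ≤ 97% → qualifies.
Qualifying: Option A, Option B, Option C. Lowest rate is 6.77% → Option B.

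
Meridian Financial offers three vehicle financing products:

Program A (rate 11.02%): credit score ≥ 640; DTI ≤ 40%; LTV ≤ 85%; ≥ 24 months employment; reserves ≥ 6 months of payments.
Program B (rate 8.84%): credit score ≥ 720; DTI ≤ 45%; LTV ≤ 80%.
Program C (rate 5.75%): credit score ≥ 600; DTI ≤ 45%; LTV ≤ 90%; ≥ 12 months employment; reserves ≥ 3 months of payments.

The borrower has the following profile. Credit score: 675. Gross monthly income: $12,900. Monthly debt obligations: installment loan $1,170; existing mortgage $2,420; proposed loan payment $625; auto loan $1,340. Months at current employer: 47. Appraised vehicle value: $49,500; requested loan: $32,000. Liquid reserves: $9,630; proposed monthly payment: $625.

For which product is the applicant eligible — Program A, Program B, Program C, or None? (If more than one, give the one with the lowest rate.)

Total debts = (1,170 + 2,420 + 625 + 1,340) = 5,555; DTI = 5,555/12,900 = 43.1%.
LTV = 32,000/49,500 = 64.6%.
Reserves = 9,630/625 = 15.4 months.
Program A: score 675 ≥ 640; DTI 43.1% > 40%; LTV 64.6% ≤ 85%; employment 47 ≥ 24 mo; reserves 15.4 ≥ 6 mo → does not qualify.
Program B: score 675 < 720; DTI 43.1% ≤ 45%; LTV 64.6% ≤ 80% → does not qualify.
Program C: score 675 ≥ 600; DTI 43.1% ≤ 45%; LTV 64.6% ≤ 90%; employment 47 ≥ 12 mo; reserves 15.4 ≥ 3 mo → qualifies.

Program C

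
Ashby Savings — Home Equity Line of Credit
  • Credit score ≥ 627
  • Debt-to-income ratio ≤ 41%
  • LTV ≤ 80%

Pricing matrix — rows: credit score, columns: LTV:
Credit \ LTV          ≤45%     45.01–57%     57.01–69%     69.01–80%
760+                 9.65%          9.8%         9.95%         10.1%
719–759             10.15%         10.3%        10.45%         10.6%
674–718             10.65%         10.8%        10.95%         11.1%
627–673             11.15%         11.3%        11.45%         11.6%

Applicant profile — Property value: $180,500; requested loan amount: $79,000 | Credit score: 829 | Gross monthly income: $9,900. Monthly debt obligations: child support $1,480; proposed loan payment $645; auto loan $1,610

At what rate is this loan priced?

Credit score 829 ≥ 627; Total monthly debts = (1,480 + 645 + 1,610) = 3,735. DTI: 3,735 ÷ 9,900 = 37.7%, within the 41% cap
Loan-to-value = 79,000/180,500 = 43.8% — pass (80% max)
Score 829 is in the 760+ band; LTV 43.8% is in the ≤45% band → 9.65%.

9.65%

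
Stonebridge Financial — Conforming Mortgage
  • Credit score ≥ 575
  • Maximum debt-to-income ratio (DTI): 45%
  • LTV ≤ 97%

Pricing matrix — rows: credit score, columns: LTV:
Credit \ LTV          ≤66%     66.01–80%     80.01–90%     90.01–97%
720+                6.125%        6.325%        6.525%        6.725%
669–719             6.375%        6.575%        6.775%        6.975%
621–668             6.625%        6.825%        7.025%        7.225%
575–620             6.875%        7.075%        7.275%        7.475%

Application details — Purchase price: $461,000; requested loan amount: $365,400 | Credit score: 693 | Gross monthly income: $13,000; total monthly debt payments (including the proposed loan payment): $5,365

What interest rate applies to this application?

6.575%

Credit score 693 ≥ 575; DTI = 5,365/13,000 = 41.3% ≤ 45%
LTV: 365,400 ÷ 461,000 = 79.3%, within 97% cap
Credit 693 → row 669–719; LTV 79.3% → column 66.01–80%. Grid cell → 6.575%.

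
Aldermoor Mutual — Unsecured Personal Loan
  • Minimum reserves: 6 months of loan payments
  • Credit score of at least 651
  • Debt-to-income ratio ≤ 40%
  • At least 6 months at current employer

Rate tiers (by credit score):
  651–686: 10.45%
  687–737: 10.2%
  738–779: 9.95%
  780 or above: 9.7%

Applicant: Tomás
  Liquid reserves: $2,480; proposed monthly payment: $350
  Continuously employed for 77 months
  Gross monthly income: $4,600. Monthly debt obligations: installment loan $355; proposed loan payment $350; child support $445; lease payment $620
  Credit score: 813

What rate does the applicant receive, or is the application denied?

Credit score 813 ≥ 651 (meets minimum)
Employment 77 ≥ 6 months
Total monthly debts = (355 + 350 + 445 + 620) = 1,770. DTI = 1,770/4,600 = 38.5% ≤ 40%
Reserves: 2,480 ÷ 350 = 7.1 months (meets 6-month minimum)
All requirements met. Score 813 falls in the 780 or above tier → 9.7%.

Approved at 9.7%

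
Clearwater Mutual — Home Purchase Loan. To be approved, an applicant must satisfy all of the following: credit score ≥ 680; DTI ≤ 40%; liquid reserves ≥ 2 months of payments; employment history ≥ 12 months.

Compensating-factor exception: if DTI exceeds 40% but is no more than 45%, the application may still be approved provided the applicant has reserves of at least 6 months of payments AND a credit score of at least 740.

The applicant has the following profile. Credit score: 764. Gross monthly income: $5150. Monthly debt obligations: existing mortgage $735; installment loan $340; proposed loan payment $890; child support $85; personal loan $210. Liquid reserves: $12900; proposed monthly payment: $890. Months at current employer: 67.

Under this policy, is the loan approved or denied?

Credit score 764 ≥ 680 (meets base)
Total debts = (735 + 340 + 890 + 85 + 210) = 2,260. DTI: 2,260 ÷ 5,150 = 43.9%, over the 40% base limit.
Liquid reserves cover 12,900/890 = 14.5 months — ≥ 2 required
Employment 67 ≥ 12 months
43.9% falls in the override range (40%–45%), so the compensating-factor test applies.
Override check — reserves: 14.5 mo (ok); score: 764 (ok).
Both override conditions satisfied; DTI exception granted.

Approved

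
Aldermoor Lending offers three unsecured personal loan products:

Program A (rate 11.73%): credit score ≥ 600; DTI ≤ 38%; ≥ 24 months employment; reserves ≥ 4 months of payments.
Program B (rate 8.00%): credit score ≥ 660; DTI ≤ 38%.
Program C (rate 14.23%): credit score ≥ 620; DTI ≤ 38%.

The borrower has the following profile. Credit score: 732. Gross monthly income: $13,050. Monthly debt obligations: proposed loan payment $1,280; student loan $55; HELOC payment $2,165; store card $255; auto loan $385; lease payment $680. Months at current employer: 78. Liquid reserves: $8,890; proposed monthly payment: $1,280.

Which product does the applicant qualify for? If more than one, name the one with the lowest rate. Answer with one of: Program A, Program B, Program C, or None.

Program B

Total debts = (1,280 + 55 + 2,165 + 255 + 385 + 680) = 4,820; DTI = 4,820/13,050 = 36.9%.
Reserves = 8,890/1,280 = 6.9 months.
Program A: score 732 ≥ 600; DTI 36.9% ≤ 38%; employment 78 ≥ 24 mo; reserves 6.9 ≥ 4 mo → qualifies.
Program B: score 732 ≥ 660; DTI 36.9% ≤ 38% → qualifies.
Program C: score 732 ≥ 620; DTI 36.9% ≤ 38% → qualifies.
Qualifying: Program A, Program B, Program C. Lowest rate is 8.00% → Program B.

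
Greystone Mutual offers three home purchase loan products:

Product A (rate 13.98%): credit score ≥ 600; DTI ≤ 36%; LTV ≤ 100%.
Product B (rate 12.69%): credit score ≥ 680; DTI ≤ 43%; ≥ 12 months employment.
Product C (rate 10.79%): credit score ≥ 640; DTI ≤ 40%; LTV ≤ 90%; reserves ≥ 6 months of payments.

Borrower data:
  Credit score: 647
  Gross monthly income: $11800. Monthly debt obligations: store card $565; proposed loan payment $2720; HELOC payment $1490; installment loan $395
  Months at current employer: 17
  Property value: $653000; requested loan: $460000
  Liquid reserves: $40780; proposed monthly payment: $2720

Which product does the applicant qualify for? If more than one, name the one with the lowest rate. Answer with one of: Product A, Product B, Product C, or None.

None

Total debts = (565 + 2,720 + 1,490 + 395) = 5,170; DTI = 5,170/11,800 = 43.8%.
LTV = 460,000/653,000 = 70.4%.
Reserves = 40,780/2,720 = 15.0 months.
Product A: score 647 ≥ 600; DTI 43.8% > 36%; LTV 70.4% ≤ 100% → does not qualify.
Product B: score 647 < 680; DTI 43.8% > 43%; employment 17 ≥ 12 mo → does not qualify.
Product C: score 647 ≥ 640; DTI 43.8% > 40%; LTV 70.4% ≤ 90%; reserves 15.0 ≥ 6 mo → does not qualify.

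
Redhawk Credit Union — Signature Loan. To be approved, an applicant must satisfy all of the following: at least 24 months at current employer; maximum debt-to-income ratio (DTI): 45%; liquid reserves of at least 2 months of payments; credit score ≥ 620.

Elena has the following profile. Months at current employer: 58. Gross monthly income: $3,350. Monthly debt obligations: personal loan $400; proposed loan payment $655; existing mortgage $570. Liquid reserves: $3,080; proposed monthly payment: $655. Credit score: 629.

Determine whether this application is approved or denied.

Denied

Employment 58 ≥ 24 months
Total monthly debts = (400 + 655 + 570) = 1,625. DTI = 1,625/3,350 = 48.5% > 45%
Reserves = 3,080/655 = 4.7 months ≥ 2
Credit score 629 ≥ 620 (meets)
Fails on DTI.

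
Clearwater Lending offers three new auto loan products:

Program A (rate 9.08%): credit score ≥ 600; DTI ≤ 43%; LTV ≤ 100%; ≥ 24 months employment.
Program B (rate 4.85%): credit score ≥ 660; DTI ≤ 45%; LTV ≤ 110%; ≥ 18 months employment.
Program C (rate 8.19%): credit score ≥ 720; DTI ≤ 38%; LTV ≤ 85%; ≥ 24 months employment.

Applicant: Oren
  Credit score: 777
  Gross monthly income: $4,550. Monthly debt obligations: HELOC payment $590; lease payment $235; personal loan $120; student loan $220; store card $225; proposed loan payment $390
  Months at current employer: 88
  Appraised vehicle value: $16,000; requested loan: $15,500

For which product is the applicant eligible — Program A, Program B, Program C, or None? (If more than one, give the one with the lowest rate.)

Program B

Total debts = (590 + 235 + 120 + 220 + 225 + 390) = 1,780; DTI = 1,780/4,550 = 39.1%.
LTV = 15,500/16,000 = 96.9%.
Program A: score 777 ≥ 600; DTI 39.1% ≤ 43%; LTV 96.9% ≤ 100%; employment 88 ≥ 24 mo → qualifies.
Program B: score 777 ≥ 660; DTI 39.1% ≤ 45%; LTV 96.9% ≤ 110%; employment 88 ≥ 18 mo → qualifies.
Program C: score 777 ≥ 720; DTI 39.1% > 38%; LTV 96.9% > 85%; employment 88 ≥ 24 mo → does not qualify.
Qualifying: Program A, Program B. Lowest rate is 4.85% → Program B.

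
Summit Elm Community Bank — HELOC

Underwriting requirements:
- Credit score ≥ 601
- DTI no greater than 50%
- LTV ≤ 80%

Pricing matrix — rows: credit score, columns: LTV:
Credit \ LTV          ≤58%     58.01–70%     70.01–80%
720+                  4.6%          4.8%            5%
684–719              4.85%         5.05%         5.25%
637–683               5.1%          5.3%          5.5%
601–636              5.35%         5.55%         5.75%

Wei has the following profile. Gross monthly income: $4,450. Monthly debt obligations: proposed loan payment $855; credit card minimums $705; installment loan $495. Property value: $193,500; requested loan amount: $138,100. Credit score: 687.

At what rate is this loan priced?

5.25%

Credit score 687 ≥ 601; Total monthly debts = (855 + 705 + 495) = 2,055. Debt-to-income = 2,055/4,450 = 46.2% — meets 50% limit
Loan-to-value = 138,100/193,500 = 71.4% — pass (80% max)
Row: 687 falls in 684–719. Column: 71.4% falls in 70.01–80%. Rate = 5.25%.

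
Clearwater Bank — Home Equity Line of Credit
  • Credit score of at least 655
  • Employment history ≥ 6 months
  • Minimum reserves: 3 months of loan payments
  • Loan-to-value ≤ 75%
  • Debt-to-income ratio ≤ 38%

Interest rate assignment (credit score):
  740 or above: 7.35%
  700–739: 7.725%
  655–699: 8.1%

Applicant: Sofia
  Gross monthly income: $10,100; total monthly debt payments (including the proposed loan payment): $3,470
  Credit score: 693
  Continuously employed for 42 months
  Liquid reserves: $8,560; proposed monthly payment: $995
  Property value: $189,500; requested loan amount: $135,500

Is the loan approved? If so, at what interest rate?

Approved at 8.1%

Credit score 693 ≥ 655 (meets minimum)
LTV = 135,500/189,500 = 71.5% ≤ 75%
Liquid reserves cover 8,560/995 = 8.6 months — ≥ 3 required
Employment 42 ≥ 6 months
DTI: 3,470 ÷ 10,100 = 34.4%, within the 38% cap
All requirements met. Score 693 falls in the 655–699 tier → 8.1%.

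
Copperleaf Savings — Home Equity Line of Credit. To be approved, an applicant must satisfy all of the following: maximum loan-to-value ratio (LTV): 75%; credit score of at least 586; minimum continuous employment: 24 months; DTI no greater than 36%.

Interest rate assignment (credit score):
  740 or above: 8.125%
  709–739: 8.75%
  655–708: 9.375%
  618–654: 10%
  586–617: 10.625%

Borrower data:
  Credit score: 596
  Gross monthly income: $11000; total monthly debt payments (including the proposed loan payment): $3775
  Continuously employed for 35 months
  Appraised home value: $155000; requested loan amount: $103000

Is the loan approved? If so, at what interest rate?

Credit score 596 ≥ 586 (meets minimum)
DTI: 3,775 ÷ 11,000 = 34.3%, within the 36% cap
Employment 35 ≥ 24 months
Loan-to-value = 103,000/155,000 = 66.5% — pass (75% max)
All requirements met. Score 596 falls in the 586–617 tier → 10.625%.

Approved at 10.625%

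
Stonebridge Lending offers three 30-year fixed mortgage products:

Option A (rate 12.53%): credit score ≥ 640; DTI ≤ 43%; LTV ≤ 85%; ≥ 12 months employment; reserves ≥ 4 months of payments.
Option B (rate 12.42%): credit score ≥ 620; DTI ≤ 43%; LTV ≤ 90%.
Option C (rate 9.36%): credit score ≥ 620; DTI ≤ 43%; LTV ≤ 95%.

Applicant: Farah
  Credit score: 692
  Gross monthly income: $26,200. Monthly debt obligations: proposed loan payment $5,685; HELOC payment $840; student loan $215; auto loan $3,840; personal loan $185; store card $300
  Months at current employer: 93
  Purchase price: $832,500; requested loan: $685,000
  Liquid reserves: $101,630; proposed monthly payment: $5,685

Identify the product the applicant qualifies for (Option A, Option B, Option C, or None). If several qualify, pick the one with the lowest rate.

Total debts = (5,685 + 840 + 215 + 3,840 + 185 + 300) = 11,065; DTI = 11,065/26,200 = 42.2%.
LTV = 685,000/832,500 = 82.3%.
Reserves = 101,630/5,685 = 17.9 months.
Option A: score 692 ≥ 640; DTI 42.2% ≤ 43%; LTV 82.3% ≤ 85%; employment 93 ≥ 12 mo; reserves 17.9 ≥ 4 mo → qualifies.
Option B: score 692 ≥ 620; DTI 42.2% ≤ 43%; LTV 82.3% ≤ 90% → qualifies.
Option C: score 692 ≥ 620; DTI 42.2% ≤ 43%; LTV 82.3% ≤ 95% → qualifies.
Qualifying: Option A, Option B, Option C. Lowest rate is 9.36% → Option C.

Option C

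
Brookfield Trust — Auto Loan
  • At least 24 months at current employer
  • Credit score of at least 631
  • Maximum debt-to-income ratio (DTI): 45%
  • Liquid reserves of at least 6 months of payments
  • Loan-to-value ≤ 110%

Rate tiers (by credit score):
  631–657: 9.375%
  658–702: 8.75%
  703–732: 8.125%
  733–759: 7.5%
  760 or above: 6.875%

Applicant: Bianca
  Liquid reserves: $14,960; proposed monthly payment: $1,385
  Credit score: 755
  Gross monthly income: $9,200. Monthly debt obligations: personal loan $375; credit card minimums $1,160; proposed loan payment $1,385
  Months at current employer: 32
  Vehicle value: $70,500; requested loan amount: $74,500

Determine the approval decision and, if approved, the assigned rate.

Credit score 755 ≥ 631 (meets minimum)
Total monthly debts = (375 + 1,160 + 1,385) = 2,920. DTI: 2,920 ÷ 9,200 = 31.7%, within the 45% cap
Liquid reserves cover 14,960/1,385 = 10.8 months — ≥ 6 required
Employment 32 ≥ 24 months
Loan-to-value = 74,500/70,500 = 105.7% — pass (110% max)
All requirements met. Score 755 falls in the 733–759 tier → 7.5%.

Approved at 7.5%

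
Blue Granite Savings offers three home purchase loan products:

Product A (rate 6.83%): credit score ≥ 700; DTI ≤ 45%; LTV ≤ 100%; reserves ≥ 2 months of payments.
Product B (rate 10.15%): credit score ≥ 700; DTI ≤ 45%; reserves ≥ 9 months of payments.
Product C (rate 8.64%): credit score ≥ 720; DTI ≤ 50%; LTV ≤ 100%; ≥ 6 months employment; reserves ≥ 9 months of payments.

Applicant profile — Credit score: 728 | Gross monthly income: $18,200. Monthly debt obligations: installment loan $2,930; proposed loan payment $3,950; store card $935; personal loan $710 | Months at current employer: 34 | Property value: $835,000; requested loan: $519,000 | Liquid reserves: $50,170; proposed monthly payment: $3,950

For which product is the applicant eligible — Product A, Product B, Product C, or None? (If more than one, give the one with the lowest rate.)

Product C

Total debts = (2,930 + 3,950 + 935 + 710) = 8,525; DTI = 8,525/18,200 = 46.8%.
LTV = 519,000/835,000 = 62.2%.
Reserves = 50,170/3,950 = 12.7 months.
Product A: score 728 ≥ 700; DTI 46.8% > 45%; LTV 62.2% ≤ 100%; reserves 12.7 ≥ 2 mo → does not qualify.
Product B: score 728 ≥ 700; DTI 46.8% > 45%; reserves 12.7 ≥ 9 mo → does not qualify.
Product C: score 728 ≥ 720; DTI 46.8% ≤ 50%; LTV 62.2% ≤ 100%; employment 34 ≥ 6 mo; reserves 12.7 ≥ 9 mo → qualifies.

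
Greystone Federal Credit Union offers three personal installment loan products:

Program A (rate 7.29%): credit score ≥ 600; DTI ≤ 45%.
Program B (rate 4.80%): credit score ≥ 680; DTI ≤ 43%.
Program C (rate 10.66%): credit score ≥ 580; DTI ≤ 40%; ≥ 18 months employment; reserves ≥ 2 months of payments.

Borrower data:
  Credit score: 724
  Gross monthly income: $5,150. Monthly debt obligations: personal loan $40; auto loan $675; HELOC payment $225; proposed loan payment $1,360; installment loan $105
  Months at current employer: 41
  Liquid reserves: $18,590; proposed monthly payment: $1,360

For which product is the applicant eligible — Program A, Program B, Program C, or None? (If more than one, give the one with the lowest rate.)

Total debts = (40 + 675 + 225 + 1,360 + 105) = 2,405; DTI = 2,405/5,150 = 46.7%.
Reserves = 18,590/1,360 = 13.7 months.
Program A: score 724 ≥ 600; DTI 46.7% > 45% → does not qualify.
Program B: score 724 ≥ 680; DTI 46.7% > 43% → does not qualify.
Program C: score 724 ≥ 580; DTI 46.7% > 40%; employment 41 ≥ 18 mo; reserves 13.7 ≥ 2 mo → does not qualify.

None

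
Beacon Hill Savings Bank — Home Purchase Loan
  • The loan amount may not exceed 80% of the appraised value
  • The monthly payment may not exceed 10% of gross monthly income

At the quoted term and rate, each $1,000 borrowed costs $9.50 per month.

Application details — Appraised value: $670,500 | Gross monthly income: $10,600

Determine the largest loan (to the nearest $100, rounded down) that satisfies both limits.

Payment cap: 10% × $10,600 = $1,060/month.
At $9.50 per $1,000, that supports 1,060/9.50 × 1,000 ≈ $111,578 → $111,500.
LTV cap: 80% × $670,500 = $536,400 → $536,400.
Binding constraint: payment-to-income.

$111,500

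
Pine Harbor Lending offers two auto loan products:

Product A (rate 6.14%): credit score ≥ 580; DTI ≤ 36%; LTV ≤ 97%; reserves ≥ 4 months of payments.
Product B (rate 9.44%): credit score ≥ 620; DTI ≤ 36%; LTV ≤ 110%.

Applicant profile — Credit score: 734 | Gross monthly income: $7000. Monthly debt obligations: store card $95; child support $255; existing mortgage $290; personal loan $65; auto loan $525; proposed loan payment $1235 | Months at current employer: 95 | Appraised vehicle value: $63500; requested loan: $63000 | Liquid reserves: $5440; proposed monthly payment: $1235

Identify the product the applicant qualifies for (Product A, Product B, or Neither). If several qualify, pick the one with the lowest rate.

Product B

Total debts = (95 + 255 + 290 + 65 + 525 + 1,235) = 2,465; DTI = 2,465/7,000 = 35.2%.
LTV = 63,000/63,500 = 99.2%.
Reserves = 5,440/1,235 = 4.4 months.
Product A: score 734 ≥ 580; DTI 35.2% ≤ 36%; LTV 99.2% > 97%; reserves 4.4 ≥ 4 mo → does not qualify.
Product B: score 734 ≥ 620; DTI 35.2% ≤ 36%; LTV 99.2% ≤ 110% → qualifies.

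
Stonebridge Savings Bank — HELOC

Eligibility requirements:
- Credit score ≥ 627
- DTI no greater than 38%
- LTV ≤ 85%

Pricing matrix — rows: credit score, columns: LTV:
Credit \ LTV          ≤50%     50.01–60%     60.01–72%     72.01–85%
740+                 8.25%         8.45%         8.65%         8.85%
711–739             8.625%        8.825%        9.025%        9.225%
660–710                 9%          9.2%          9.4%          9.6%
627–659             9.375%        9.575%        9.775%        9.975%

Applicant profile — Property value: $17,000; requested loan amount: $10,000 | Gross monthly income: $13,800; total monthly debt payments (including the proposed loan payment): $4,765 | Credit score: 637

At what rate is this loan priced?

9.575%

Credit score 637 ≥ 627; DTI = 4,765/13,800 = 34.5% ≤ 38%
LTV: 10,000 ÷ 17,000 = 58.8%, within 85% cap
Credit 637 → row 627–659; LTV 58.8% → column 50.01–60%. Grid cell → 9.575%.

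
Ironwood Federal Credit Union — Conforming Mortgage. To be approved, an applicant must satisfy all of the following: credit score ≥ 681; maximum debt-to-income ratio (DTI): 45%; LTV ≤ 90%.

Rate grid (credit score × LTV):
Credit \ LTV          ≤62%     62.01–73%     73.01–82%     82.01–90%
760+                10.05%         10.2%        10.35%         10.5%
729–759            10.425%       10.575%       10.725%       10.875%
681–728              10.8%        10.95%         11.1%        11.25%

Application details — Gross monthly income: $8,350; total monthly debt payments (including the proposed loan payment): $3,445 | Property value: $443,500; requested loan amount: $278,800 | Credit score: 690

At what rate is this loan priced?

Credit score 690 ≥ 681; DTI: 3,445 ÷ 8,350 = 41.3%, within the 45% cap
Loan-to-value = 278,800/443,500 = 62.9% — pass (90% max)
Row: 690 falls in 681–728. Column: 62.9% falls in 62.01–73%. Rate = 10.95%.

10.95%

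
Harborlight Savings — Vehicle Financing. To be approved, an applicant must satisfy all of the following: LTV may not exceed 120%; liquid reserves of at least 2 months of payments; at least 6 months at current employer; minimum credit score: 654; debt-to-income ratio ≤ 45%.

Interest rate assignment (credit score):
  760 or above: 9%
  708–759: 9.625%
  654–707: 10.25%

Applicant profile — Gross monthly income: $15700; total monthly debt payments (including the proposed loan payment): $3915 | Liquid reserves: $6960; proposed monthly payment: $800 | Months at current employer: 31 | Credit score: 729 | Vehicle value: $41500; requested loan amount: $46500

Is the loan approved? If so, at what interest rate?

Approved at 9.625%

Credit score 729 ≥ 654 (meets minimum)
LTV = 46,500/41,500 = 112% ≤ 120%
Liquid reserves cover 6,960/800 = 8.7 months — ≥ 2 required
Debt-to-income = 3,915/15,700 = 24.9% — meets 45% limit
Employment 31 ≥ 6 months
All requirements met. Score 729 falls in the 708–759 tier → 9.625%.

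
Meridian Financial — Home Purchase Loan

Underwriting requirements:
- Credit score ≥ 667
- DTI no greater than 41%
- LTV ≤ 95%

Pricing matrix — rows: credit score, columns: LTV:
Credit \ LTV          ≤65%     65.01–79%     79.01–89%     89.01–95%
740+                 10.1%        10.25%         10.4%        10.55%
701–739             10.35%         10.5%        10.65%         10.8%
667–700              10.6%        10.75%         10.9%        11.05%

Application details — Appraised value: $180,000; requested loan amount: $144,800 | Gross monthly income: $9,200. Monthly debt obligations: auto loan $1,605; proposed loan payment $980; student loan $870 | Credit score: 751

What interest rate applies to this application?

10.4%

Credit score 751 ≥ 667; Total monthly debts = (1,605 + 980 + 870) = 3,455. DTI = 3,455/9,200 = 37.6% ≤ 41%
LTV = 144,800/180,000 = 80.4% ≤ 95%
Credit 751 → row 740+; LTV 80.4% → column 79.01–89%. Grid cell → 10.4%.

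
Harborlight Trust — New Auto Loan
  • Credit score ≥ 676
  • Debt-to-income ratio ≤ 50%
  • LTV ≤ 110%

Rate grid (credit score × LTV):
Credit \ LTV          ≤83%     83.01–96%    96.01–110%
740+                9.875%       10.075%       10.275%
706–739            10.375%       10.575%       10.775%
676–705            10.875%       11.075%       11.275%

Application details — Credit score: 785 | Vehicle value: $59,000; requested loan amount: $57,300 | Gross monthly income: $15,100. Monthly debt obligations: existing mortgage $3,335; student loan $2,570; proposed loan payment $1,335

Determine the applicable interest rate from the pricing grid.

10.275%

Credit score 785 ≥ 676; Total monthly debts = (3,335 + 2,570 + 1,335) = 7,240. DTI: 7,240 ÷ 15,100 = 47.9%, within the 50% cap
Loan-to-value = 57,300/59,000 = 97.1% — pass (110% max)
Credit 785 → row 740+; LTV 97.1% → column 96.01–110%. Grid cell → 10.275%.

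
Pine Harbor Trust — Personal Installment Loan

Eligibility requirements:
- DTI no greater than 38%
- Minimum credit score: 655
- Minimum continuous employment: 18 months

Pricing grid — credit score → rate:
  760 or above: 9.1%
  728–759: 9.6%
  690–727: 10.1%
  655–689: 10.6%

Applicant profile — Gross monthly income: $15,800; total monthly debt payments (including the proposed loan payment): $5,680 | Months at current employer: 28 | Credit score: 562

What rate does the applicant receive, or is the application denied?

Denied

Credit score 562 < 655 (below minimum)
Employment 28 ≥ 18 months
Debt-to-income = 5,680/15,800 = 35.9% — meets 38% limit
Not all requirements met → denied.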